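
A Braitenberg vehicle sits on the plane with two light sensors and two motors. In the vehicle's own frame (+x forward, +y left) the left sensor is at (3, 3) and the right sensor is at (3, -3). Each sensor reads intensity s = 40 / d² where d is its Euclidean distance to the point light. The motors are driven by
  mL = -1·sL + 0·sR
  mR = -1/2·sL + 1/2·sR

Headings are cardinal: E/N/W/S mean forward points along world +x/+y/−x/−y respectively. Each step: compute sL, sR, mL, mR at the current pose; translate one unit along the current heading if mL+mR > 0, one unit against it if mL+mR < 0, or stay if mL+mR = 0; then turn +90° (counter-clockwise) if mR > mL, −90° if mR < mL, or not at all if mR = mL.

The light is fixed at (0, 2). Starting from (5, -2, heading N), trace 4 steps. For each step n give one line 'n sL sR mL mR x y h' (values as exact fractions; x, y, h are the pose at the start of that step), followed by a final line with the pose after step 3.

n=0: pose=(5,-2,N); sL=8, sR=8/13; mL=-8, mR=-48/13; mL+mR=-152/13 → advance -1; mR−mL=56/13 → turn +1·90°
n=1: pose=(5,-3,W); sL=10/17, sR=5; mL=-10/17, mR=75/34; mL+mR=55/34 → advance +1; mR−mL=95/34 → turn +1·90°
n=2: pose=(4,-3,S); sL=40/113, sR=8/13; mL=-40/113, mR=192/1469; mL+mR=-328/1469 → advance -1; mR−mL=712/1469 → turn +1·90°
n=3: pose=(4,-2,E); sL=4/5, sR=20/49; mL=-4/5, mR=-48/245; mL+mR=-244/245 → advance -1; mR−mL=148/245 → turn +1·90°

0 8 8/13 -8 -48/13 5 -2 N
1 10/17 5 -10/17 75/34 5 -3 W
2 40/113 8/13 -40/113 192/1469 4 -3 S
3 4/5 20/49 -4/5 -48/245 4 -2 E
final 3 -2 N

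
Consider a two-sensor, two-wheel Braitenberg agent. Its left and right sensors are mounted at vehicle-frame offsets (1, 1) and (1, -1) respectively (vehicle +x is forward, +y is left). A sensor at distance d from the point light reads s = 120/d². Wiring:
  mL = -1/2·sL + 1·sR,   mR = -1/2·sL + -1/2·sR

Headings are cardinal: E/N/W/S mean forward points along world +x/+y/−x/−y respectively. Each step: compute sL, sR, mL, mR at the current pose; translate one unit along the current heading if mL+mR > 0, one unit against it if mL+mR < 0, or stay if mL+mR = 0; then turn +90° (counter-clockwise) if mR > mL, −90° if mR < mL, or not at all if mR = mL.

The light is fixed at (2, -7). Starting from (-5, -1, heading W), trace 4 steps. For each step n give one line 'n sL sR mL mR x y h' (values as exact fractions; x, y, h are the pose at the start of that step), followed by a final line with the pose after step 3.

0 120/89 120/113 3900/10057 -12120/10057 -5 -1 W
1 60/49 60/37 1830/1813 -2580/1813 -4 -1 N
2 120/61 120/41 4860/2501 -6120/2501 -4 -2 E
3 30/13 3/2 9/26 -99/52 -5 -2 S
final -5 -1 W

n=0: pose=(-5,-1,W); sL=120/89, sR=120/113; mL=3900/10057, mR=-12120/10057; mL+mR=-8220/10057 → advance -1; mR−mL=-180/113 → turn -1·90°
n=1: pose=(-4,-1,N); sL=60/49, sR=60/37; mL=1830/1813, mR=-2580/1813; mL+mR=-750/1813 → advance -1; mR−mL=-90/37 → turn -1·90°
n=2: pose=(-4,-2,E); sL=120/61, sR=120/41; mL=4860/2501, mR=-6120/2501; mL+mR=-1260/2501 → advance -1; mR−mL=-180/41 → turn -1·90°
n=3: pose=(-5,-2,S); sL=30/13, sR=3/2; mL=9/26, mR=-99/52; mL+mR=-81/52 → advance -1; mR−mL=-9/4 → turn -1·90°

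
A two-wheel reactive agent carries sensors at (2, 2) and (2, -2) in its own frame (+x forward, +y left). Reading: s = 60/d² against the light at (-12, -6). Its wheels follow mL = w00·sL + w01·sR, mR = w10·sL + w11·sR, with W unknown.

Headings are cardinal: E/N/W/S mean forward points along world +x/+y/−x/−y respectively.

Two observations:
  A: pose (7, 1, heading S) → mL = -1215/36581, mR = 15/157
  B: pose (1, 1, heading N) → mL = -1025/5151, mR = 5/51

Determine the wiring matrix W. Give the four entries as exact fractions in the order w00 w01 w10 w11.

-1 1/2 0 1/2

obs A: pose=(7,1,S) → sL=30/233, sR=30/157, mL=-1215/36581, mR=15/157
obs B: pose=(1,1,N) → sL=30/101, sR=10/51, mL=-1025/5151, mR=5/51
sensor matrix S = [[30/233, 30/157], [30/101, 10/51]]; det S = -1979200/62809577
solve [mL_A; mL_B] = S·[w00; w01] and [mR_A; mR_B] = S·[w10; w11]:
  w00 = -1, w01 = 1/2, w10 = 0, w11 = 1/2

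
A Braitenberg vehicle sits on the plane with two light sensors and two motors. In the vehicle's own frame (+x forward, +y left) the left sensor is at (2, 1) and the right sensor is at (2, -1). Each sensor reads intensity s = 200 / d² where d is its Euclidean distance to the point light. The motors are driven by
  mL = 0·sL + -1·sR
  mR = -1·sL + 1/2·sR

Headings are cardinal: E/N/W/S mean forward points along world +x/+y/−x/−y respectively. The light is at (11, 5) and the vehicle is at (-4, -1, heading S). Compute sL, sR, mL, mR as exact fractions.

left sensor world pos  = (-3, -3); dL² = 260
right sensor world pos = (-5, -3); dR² = 320
sL = 200/260 = 10/13
sR = 200/320 = 5/8
mL = 0·sL + -1·sR = -5/8
mR = -1·sL + 1/2·sR = -95/208

10/13 5/8 -5/8 -95/208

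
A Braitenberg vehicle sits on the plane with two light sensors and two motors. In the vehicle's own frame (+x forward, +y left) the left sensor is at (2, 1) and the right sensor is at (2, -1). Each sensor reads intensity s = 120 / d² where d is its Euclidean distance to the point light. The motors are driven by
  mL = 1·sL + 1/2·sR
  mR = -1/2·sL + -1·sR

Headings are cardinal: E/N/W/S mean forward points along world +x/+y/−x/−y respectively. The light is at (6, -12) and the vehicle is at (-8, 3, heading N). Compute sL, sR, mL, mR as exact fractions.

left sensor world pos  = (-9, 5); dL² = 514
right sensor world pos = (-7, 5); dR² = 458
sL = 120/514 = 60/257
sR = 120/458 = 60/229
mL = 1·sL + 1/2·sR = 21450/58853
mR = -1/2·sL + -1·sR = -22290/58853

60/257 60/229 21450/58853 -22290/58853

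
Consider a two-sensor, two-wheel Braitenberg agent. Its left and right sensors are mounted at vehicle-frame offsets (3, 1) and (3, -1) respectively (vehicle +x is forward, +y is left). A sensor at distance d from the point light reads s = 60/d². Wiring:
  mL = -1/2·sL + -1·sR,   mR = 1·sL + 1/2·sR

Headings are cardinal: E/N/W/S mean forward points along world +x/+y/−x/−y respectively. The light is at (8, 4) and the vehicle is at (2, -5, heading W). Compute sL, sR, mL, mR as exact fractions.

60/181 12/29 -3042/5249 2826/5249

left sensor world pos  = (-1, -6); dL² = 181
right sensor world pos = (-1, -4); dR² = 145
sL = 60/181 = 60/181
sR = 60/145 = 12/29
mL = -1/2·sL + -1·sR = -3042/5249
mR = 1·sL + 1/2·sR = 2826/5249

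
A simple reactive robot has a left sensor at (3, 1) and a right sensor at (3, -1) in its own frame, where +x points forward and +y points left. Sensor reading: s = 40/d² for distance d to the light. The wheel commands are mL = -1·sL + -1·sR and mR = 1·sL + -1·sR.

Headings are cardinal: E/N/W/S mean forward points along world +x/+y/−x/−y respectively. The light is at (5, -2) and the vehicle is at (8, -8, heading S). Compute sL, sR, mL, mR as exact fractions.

left sensor world pos  = (9, -11); dL² = 97
right sensor world pos = (7, -11); dR² = 85
sL = 40/97 = 40/97
sR = 40/85 = 8/17
mL = -1·sL + -1·sR = -1456/1649
mR = 1·sL + -1·sR = -96/1649

40/97 8/17 -1456/1649 -96/1649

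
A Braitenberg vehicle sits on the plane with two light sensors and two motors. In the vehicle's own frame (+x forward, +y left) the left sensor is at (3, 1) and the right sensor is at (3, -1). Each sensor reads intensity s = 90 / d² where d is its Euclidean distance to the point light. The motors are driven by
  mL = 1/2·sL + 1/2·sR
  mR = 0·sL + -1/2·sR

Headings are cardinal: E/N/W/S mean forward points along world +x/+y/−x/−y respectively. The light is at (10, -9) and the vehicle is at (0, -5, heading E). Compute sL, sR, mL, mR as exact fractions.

45/37 45/29 1485/1073 -45/58

left sensor world pos  = (3, -4); dL² = 74
right sensor world pos = (3, -6); dR² = 58
sL = 90/74 = 45/37
sR = 90/58 = 45/29
mL = 1/2·sL + 1/2·sR = 1485/1073
mR = 0·sL + -1/2·sR = -45/58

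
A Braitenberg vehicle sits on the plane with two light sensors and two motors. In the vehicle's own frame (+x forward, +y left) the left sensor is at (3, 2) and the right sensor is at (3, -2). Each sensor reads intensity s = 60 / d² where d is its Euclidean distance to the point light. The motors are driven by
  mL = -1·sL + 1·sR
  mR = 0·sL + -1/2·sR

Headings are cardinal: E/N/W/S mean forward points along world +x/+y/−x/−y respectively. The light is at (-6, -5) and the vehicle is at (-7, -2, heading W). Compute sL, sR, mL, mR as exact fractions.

60/17 60/41 -1440/697 -30/41

left sensor world pos  = (-10, -4); dL² = 17
right sensor world pos = (-10, 0); dR² = 41
sL = 60/17 = 60/17
sR = 60/41 = 60/41
mL = -1·sL + 1·sR = -1440/697
mR = 0·sL + -1/2·sR = -30/41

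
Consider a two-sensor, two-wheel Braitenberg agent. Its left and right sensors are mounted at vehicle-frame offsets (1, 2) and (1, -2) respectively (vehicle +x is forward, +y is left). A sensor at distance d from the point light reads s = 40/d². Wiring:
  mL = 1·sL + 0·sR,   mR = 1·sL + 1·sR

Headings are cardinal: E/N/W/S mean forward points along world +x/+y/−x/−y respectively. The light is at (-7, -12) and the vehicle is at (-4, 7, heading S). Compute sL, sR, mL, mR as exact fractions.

40/349 8/65 40/349 5392/22685

left sensor world pos  = (-2, 6); dL² = 349
right sensor world pos = (-6, 6); dR² = 325
sL = 40/349 = 40/349
sR = 40/325 = 8/65
mL = 1·sL + 0·sR = 40/349
mR = 1·sL + 1·sR = 5392/22685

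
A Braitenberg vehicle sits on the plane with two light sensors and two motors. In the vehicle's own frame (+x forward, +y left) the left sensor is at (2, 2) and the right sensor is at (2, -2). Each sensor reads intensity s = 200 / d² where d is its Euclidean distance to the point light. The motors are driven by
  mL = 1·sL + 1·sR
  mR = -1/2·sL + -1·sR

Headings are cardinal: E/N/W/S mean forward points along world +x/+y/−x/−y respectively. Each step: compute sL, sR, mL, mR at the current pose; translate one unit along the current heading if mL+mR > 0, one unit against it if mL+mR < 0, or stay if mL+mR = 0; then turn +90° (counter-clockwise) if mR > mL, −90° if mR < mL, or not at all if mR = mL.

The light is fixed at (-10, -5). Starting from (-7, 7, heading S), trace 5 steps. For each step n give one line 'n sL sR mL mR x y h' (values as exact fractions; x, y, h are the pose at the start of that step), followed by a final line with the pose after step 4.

n=0: pose=(-7,7,S); sL=8/5, sR=200/101; mL=1808/505, mR=-1404/505; mL+mR=4/5 → advance +1; mR−mL=-3212/505 → turn -1·90°
n=1: pose=(-7,6,W); sL=100/41, sR=20/17; mL=2520/697, mR=-1670/697; mL+mR=50/41 → advance +1; mR−mL=-4190/697 → turn -1·90°
n=2: pose=(-8,6,N); sL=200/169, sR=40/37; mL=14160/6253, mR=-10460/6253; mL+mR=100/169 → advance +1; mR−mL=-24620/6253 → turn -1·90°
n=3: pose=(-8,7,E); sL=50/53, sR=50/29; mL=4100/1537, mR=-3375/1537; mL+mR=25/53 → advance +1; mR−mL=-7475/1537 → turn -1·90°
n=4: pose=(-7,7,S); sL=8/5, sR=200/101; mL=1808/505, mR=-1404/505; mL+mR=4/5 → advance +1; mR−mL=-3212/505 → turn -1·90°

0 8/5 200/101 1808/505 -1404/505 -7 7 S
1 100/41 20/17 2520/697 -1670/697 -7 6 W
2 200/169 40/37 14160/6253 -10460/6253 -8 6 N
3 50/53 50/29 4100/1537 -3375/1537 -8 7 E
4 8/5 200/101 1808/505 -1404/505 -7 7 S
final -7 6 W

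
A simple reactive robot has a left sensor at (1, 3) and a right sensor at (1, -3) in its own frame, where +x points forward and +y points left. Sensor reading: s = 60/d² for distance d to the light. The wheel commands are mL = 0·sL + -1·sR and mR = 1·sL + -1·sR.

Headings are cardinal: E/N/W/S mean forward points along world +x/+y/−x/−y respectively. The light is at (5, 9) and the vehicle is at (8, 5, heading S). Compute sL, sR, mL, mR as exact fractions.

60/61 12/5 -12/5 -432/305

left sensor world pos  = (11, 4); dL² = 61
right sensor world pos = (5, 4); dR² = 25
sL = 60/61 = 60/61
sR = 60/25 = 12/5
mL = 0·sL + -1·sR = -12/5
mR = 1·sL + -1·sR = -432/305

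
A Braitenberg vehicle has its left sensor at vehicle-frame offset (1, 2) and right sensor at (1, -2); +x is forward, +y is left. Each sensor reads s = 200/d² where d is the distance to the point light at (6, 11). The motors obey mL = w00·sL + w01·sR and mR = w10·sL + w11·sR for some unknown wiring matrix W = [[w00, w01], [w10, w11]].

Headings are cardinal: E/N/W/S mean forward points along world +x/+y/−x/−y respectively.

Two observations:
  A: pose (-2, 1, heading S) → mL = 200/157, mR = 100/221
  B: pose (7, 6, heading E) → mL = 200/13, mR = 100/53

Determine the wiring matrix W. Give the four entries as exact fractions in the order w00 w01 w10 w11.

obs A: pose=(-2,1,S) → sL=200/157, sR=200/221, mL=200/157, mR=100/221
obs B: pose=(7,6,E) → sL=200/13, sR=200/53, mL=200/13, mR=100/53
sensor matrix S = [[200/157, 200/221], [200/13, 200/53]]; det S = -217920000/23906233
solve [mL_A; mL_B] = S·[w00; w01] and [mR_A; mR_B] = S·[w10; w11]:
  w00 = 1, w01 = 0, w10 = 0, w11 = 1/2

1 0 0 1/2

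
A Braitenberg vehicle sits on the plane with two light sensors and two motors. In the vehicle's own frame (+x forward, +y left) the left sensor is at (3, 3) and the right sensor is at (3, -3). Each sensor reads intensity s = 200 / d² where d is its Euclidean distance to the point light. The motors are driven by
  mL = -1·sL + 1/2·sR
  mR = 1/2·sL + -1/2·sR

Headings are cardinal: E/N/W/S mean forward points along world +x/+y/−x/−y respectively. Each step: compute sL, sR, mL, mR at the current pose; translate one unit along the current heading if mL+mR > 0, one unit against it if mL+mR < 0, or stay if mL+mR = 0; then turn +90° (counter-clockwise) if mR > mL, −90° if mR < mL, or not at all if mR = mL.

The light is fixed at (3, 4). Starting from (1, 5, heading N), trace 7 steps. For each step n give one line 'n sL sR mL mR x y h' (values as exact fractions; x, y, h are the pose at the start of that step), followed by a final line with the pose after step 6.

0 200/41 200/17 700/697 -2400/697 1 5 N
1 20 20 -10 0 1 4 E
2 40/9 200/9 20/3 -80/9 0 4 N
3 50 25/2 -175/4 75/4 0 3 E
4 200/53 40 860/53 -960/53 -1 3 N
5 100 100/13 -1250/13 600/13 -1 2 E
6 40/13 40 220/13 -240/13 -2 2 N
final -2 1 E

n=0: pose=(1,5,N); sL=200/41, sR=200/17; mL=700/697, mR=-2400/697; mL+mR=-100/41 → advance -1; mR−mL=-3100/697 → turn -1·90°
n=1: pose=(1,4,E); sL=20, sR=20; mL=-10, mR=0; mL+mR=-10 → advance -1; mR−mL=10 → turn +1·90°
n=2: pose=(0,4,N); sL=40/9, sR=200/9; mL=20/3, mR=-80/9; mL+mR=-20/9 → advance -1; mR−mL=-140/9 → turn -1·90°
n=3: pose=(0,3,E); sL=50, sR=25/2; mL=-175/4, mR=75/4; mL+mR=-25 → advance -1; mR−mL=125/2 → turn +1·90°
n=4: pose=(-1,3,N); sL=200/53, sR=40; mL=860/53, mR=-960/53; mL+mR=-100/53 → advance -1; mR−mL=-1820/53 → turn -1·90°
n=5: pose=(-1,2,E); sL=100, sR=100/13; mL=-1250/13, mR=600/13; mL+mR=-50 → advance -1; mR−mL=1850/13 → turn +1·90°
n=6: pose=(-2,2,N); sL=40/13, sR=40; mL=220/13, mR=-240/13; mL+mR=-20/13 → advance -1; mR−mL=-460/13 → turn -1·90°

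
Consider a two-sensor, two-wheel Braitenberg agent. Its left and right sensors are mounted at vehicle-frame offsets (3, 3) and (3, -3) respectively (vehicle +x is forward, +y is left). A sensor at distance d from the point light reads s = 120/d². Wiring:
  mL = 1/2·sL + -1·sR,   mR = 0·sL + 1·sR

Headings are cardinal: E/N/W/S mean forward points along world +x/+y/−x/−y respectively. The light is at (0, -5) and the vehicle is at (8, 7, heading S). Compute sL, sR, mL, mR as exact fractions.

60/101 60/53 -4470/5353 60/53

left sensor world pos  = (11, 4); dL² = 202
right sensor world pos = (5, 4); dR² = 106
sL = 120/202 = 60/101
sR = 120/106 = 60/53
mL = 1/2·sL + -1·sR = -4470/5353
mR = 0·sL + 1·sR = 60/53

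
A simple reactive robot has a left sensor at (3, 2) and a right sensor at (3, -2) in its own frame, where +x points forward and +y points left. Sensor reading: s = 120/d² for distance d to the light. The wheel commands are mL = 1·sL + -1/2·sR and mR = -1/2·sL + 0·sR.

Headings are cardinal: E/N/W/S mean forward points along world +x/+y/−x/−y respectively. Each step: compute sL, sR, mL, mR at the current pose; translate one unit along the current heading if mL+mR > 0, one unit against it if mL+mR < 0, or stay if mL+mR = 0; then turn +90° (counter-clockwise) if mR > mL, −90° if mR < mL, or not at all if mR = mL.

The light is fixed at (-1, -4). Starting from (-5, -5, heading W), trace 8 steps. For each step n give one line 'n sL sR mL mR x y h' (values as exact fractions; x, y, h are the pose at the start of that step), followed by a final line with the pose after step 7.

n=0: pose=(-5,-5,W); sL=60/29, sR=12/5; mL=126/145, mR=-30/29; mL+mR=-24/145 → advance -1; mR−mL=-276/145 → turn -1·90°
n=1: pose=(-4,-5,N); sL=120/29, sR=24; mL=-228/29, mR=-60/29; mL+mR=-288/29 → advance -1; mR−mL=168/29 → turn +1·90°
n=2: pose=(-4,-6,W); sL=30/13, sR=10/3; mL=25/39, mR=-15/13; mL+mR=-20/39 → advance -1; mR−mL=-70/39 → turn -1·90°
n=3: pose=(-3,-6,N); sL=120/17, sR=120; mL=-900/17, mR=-60/17; mL+mR=-960/17 → advance -1; mR−mL=840/17 → turn +1·90°
n=4: pose=(-3,-7,W); sL=12/5, sR=60/13; mL=6/65, mR=-6/5; mL+mR=-72/65 → advance -1; mR−mL=-84/65 → turn -1·90°
n=5: pose=(-2,-7,N); sL=40/3, sR=120; mL=-140/3, mR=-20/3; mL+mR=-160/3 → advance -1; mR−mL=40 → turn +1·90°
n=6: pose=(-2,-8,W); sL=30/13, sR=6; mL=-9/13, mR=-15/13; mL+mR=-24/13 → advance -1; mR−mL=-6/13 → turn -1·90°
n=7: pose=(-1,-8,N); sL=24, sR=24; mL=12, mR=-12; mL+mR=0 → advance +0; mR−mL=-24 → turn -1·90°

0 60/29 12/5 126/145 -30/29 -5 -5 W
1 120/29 24 -228/29 -60/29 -4 -5 N
2 30/13 10/3 25/39 -15/13 -4 -6 W
3 120/17 120 -900/17 -60/17 -3 -6 N
4 12/5 60/13 6/65 -6/5 -3 -7 W
5 40/3 120 -140/3 -20/3 -2 -7 N
6 30/13 6 -9/13 -15/13 -2 -8 W
7 24 24 12 -12 -1 -8 N
final -1 -8 E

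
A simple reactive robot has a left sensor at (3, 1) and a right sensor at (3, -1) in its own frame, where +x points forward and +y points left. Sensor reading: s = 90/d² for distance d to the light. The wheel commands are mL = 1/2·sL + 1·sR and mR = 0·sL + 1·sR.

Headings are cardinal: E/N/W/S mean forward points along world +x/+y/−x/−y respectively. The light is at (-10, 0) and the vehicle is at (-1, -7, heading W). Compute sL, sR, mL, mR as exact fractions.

9/10 5/4 17/10 5/4

left sensor world pos  = (-4, -8); dL² = 100
right sensor world pos = (-4, -6); dR² = 72
sL = 90/100 = 9/10
sR = 90/72 = 5/4
mL = 1/2·sL + 1·sR = 17/10
mR = 0·sL + 1·sR = 5/4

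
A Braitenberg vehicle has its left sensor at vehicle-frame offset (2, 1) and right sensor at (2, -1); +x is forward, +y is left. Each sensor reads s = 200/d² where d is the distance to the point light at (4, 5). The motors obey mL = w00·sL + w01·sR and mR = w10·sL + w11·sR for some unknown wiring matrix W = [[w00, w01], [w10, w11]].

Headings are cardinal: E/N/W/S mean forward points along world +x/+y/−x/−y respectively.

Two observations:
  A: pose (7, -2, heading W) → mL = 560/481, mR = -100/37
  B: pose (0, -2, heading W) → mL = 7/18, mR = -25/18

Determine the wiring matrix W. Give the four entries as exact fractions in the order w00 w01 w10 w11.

-1/2 1/2 0 -1/2

obs A: pose=(7,-2,W) → sL=40/13, sR=200/37, mL=560/481, mR=-100/37
obs B: pose=(0,-2,W) → sL=2, sR=25/9, mL=7/18, mR=-25/18
sensor matrix S = [[40/13, 200/37], [2, 25/9]]; det S = -9800/4329
solve [mL_A; mL_B] = S·[w00; w01] and [mR_A; mR_B] = S·[w10; w11]:
  w00 = -1/2, w01 = 1/2, w10 = 0, w11 = -1/2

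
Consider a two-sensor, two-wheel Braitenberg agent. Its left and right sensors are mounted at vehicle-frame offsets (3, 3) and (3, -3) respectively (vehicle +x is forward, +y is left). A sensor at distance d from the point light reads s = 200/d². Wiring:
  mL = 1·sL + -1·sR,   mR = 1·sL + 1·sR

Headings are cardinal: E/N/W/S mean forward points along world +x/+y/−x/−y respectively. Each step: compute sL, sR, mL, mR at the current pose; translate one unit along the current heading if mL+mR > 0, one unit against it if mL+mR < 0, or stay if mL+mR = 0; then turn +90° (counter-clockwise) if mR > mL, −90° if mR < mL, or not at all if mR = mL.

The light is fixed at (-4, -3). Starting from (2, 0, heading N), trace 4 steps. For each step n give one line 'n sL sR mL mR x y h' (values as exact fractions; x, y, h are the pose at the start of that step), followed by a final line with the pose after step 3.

n=0: pose=(2,0,N); sL=40/9, sR=200/117; mL=320/117, mR=80/13; mL+mR=80/9 → advance +1; mR−mL=400/117 → turn +1·90°
n=1: pose=(2,1,W); sL=20, sR=100/29; mL=480/29, mR=680/29; mL+mR=40 → advance +1; mR−mL=200/29 → turn +1·90°
n=2: pose=(1,1,S); sL=40/13, sR=40; mL=-480/13, mR=560/13; mL+mR=80/13 → advance +1; mR−mL=80 → turn +1·90°
n=3: pose=(1,0,E); sL=2, sR=25/8; mL=-9/8, mR=41/8; mL+mR=4 → advance +1; mR−mL=25/4 → turn +1·90°

0 40/9 200/117 320/117 80/13 2 0 N
1 20 100/29 480/29 680/29 2 1 W
2 40/13 40 -480/13 560/13 1 1 S
3 2 25/8 -9/8 41/8 1 0 E
final 2 0 N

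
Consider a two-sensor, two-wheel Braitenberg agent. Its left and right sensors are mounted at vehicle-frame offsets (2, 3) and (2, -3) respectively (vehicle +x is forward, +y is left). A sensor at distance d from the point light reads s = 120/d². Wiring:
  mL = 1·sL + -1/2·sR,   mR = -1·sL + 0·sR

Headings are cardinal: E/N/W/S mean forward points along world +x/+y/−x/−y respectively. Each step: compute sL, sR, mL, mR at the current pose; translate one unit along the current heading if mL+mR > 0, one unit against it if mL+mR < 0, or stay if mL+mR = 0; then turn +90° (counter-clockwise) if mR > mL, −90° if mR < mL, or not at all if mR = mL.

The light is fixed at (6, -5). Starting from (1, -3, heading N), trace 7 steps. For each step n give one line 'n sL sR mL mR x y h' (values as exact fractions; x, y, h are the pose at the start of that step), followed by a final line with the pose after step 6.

0 3/2 6 -3/2 -3/2 1 -3 N
1 120/73 120/13 -2820/949 -120/73 1 -4 N
2 60/29 60/29 30/29 -60/29 1 -5 W
3 120/53 24 -516/53 -120/53 2 -5 N
4 30/13 3 21/26 -30/13 2 -6 W
5 120/37 120 -2100/37 -120/37 3 -6 N
6 12/5 60/13 6/65 -12/5 3 -7 W
final 4 -7 N

n=0: pose=(1,-3,N); sL=3/2, sR=6; mL=-3/2, mR=-3/2; mL+mR=-3 → advance -1; mR−mL=0 → turn +0·90°
n=1: pose=(1,-4,N); sL=120/73, sR=120/13; mL=-2820/949, mR=-120/73; mL+mR=-60/13 → advance -1; mR−mL=1260/949 → turn +1·90°
n=2: pose=(1,-5,W); sL=60/29, sR=60/29; mL=30/29, mR=-60/29; mL+mR=-30/29 → advance -1; mR−mL=-90/29 → turn -1·90°
n=3: pose=(2,-5,N); sL=120/53, sR=24; mL=-516/53, mR=-120/53; mL+mR=-12 → advance -1; mR−mL=396/53 → turn +1·90°
n=4: pose=(2,-6,W); sL=30/13, sR=3; mL=21/26, mR=-30/13; mL+mR=-3/2 → advance -1; mR−mL=-81/26 → turn -1·90°
n=5: pose=(3,-6,N); sL=120/37, sR=120; mL=-2100/37, mR=-120/37; mL+mR=-60 → advance -1; mR−mL=1980/37 → turn +1·90°
n=6: pose=(3,-7,W); sL=12/5, sR=60/13; mL=6/65, mR=-12/5; mL+mR=-30/13 → advance -1; mR−mL=-162/65 → turn -1·90°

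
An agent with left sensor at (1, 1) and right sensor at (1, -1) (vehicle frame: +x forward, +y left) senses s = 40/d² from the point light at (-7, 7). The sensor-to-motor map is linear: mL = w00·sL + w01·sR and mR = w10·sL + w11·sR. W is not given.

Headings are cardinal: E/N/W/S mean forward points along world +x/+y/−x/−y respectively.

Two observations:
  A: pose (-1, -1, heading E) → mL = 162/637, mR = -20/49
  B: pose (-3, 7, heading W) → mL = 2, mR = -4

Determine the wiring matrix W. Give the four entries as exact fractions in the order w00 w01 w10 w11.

1 -1/2 -1 0

obs A: pose=(-1,-1,E) → sL=20/49, sR=4/13, mL=162/637, mR=-20/49
obs B: pose=(-3,7,W) → sL=4, sR=4, mL=2, mR=-4
sensor matrix S = [[20/49, 4/13], [4, 4]]; det S = 256/637
solve [mL_A; mL_B] = S·[w00; w01] and [mR_A; mR_B] = S·[w10; w11]:
  w00 = 1, w01 = -1/2, w10 = -1, w11 = 0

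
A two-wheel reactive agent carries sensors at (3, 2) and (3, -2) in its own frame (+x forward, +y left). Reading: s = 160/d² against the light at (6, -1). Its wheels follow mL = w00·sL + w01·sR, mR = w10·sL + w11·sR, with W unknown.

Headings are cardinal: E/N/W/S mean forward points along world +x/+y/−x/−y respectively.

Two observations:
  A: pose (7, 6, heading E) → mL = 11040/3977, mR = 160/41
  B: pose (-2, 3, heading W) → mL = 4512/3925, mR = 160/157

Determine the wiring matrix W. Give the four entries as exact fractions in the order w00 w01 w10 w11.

1/2 1/2 0 1

obs A: pose=(7,6,E) → sL=160/97, sR=160/41, mL=11040/3977, mR=160/41
obs B: pose=(-2,3,W) → sL=32/25, sR=160/157, mL=4512/3925, mR=160/157
sensor matrix S = [[160/97, 160/41], [32/25, 160/157]]; det S = -10346496/3121945
solve [mL_A; mL_B] = S·[w00; w01] and [mR_A; mR_B] = S·[w10; w11]:
  w00 = 1/2, w01 = 1/2, w10 = 0, w11 = 1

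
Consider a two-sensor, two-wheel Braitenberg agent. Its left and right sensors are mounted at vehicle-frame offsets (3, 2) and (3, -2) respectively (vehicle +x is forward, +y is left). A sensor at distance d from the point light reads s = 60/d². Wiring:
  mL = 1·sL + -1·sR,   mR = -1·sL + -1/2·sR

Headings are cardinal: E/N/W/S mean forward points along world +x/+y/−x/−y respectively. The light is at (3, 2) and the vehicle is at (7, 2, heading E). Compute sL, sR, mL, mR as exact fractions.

60/53 60/53 0 -90/53

left sensor world pos  = (10, 4); dL² = 53
right sensor world pos = (10, 0); dR² = 53
sL = 60/53 = 60/53
sR = 60/53 = 60/53
mL = 1·sL + -1·sR = 0
mR = -1·sL + -1/2·sR = -90/53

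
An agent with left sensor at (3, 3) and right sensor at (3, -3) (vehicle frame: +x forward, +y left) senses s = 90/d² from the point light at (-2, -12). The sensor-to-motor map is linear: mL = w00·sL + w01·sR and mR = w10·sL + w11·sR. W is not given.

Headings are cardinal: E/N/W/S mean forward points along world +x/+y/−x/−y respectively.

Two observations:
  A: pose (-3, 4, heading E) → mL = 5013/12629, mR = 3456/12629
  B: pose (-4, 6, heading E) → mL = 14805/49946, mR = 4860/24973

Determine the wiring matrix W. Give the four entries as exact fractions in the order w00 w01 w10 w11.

-1/2 1 -1 1

obs A: pose=(-3,4,E) → sL=18/73, sR=90/173, mL=5013/12629, mR=3456/12629
obs B: pose=(-4,6,E) → sL=45/221, sR=45/113, mL=14805/49946, mR=4860/24973
sensor matrix S = [[18/73, 90/173], [45/221, 45/113]]; det S = -2439720/315384017
solve [mL_A; mL_B] = S·[w00; w01] and [mR_A; mR_B] = S·[w10; w11]:
  w00 = -1/2, w01 = 1, w10 = -1, w11 = 1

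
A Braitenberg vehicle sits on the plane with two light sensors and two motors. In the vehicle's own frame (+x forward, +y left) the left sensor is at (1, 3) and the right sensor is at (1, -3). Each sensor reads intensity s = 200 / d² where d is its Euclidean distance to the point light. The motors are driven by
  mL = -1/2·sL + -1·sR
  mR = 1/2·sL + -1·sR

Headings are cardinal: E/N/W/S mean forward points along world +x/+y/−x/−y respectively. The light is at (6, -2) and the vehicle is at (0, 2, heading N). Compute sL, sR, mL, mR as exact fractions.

left sensor world pos  = (-3, 3); dL² = 106
right sensor world pos = (3, 3); dR² = 34
sL = 200/106 = 100/53
sR = 200/34 = 100/17
mL = -1/2·sL + -1·sR = -6150/901
mR = 1/2·sL + -1·sR = -4450/901

100/53 100/17 -6150/901 -4450/901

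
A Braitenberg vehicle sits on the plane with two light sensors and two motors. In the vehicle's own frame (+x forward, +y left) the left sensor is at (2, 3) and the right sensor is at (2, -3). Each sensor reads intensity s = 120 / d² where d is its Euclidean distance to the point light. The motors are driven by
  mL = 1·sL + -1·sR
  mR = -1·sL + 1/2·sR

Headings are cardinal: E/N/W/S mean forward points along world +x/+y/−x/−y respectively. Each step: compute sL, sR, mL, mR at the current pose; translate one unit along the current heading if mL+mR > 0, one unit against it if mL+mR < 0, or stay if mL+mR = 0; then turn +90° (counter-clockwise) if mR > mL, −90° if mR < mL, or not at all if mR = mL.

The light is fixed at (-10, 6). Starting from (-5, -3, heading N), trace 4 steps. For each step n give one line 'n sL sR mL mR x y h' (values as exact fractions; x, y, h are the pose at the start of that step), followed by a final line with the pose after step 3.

n=0: pose=(-5,-3,N); sL=120/53, sR=120/113; mL=7200/5989, mR=-10380/5989; mL+mR=-60/113 → advance -1; mR−mL=-17580/5989 → turn -1·90°
n=1: pose=(-5,-4,E); sL=60/49, sR=60/109; mL=3600/5341, mR=-5070/5341; mL+mR=-30/109 → advance -1; mR−mL=-8670/5341 → turn -1·90°
n=2: pose=(-6,-4,S); sL=120/193, sR=24/29; mL=-1152/5597, mR=-1164/5597; mL+mR=-12/29 → advance -1; mR−mL=-12/5597 → turn -1·90°
n=3: pose=(-6,-3,W); sL=30/37, sR=3; mL=-81/37, mR=51/74; mL+mR=-3/2 → advance -1; mR−mL=213/74 → turn +1·90°

0 120/53 120/113 7200/5989 -10380/5989 -5 -3 N
1 60/49 60/109 3600/5341 -5070/5341 -5 -4 E
2 120/193 24/29 -1152/5597 -1164/5597 -6 -4 S
3 30/37 3 -81/37 51/74 -6 -3 W
final -5 -3 S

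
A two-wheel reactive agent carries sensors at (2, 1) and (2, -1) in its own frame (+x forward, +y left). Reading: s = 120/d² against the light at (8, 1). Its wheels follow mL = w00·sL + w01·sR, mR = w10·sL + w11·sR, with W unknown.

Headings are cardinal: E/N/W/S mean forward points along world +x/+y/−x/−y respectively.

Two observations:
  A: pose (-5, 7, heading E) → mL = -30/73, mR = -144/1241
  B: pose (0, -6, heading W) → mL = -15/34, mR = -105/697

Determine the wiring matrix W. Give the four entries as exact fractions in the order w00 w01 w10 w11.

0 -1/2 1 -1

obs A: pose=(-5,7,E) → sL=12/17, sR=60/73, mL=-30/73, mR=-144/1241
obs B: pose=(0,-6,W) → sL=30/41, sR=15/17, mL=-15/34, mR=-105/697
sensor matrix S = [[12/17, 60/73], [30/41, 15/17]]; det S = 18540/864977
solve [mL_A; mL_B] = S·[w00; w01] and [mR_A; mR_B] = S·[w10; w11]:
  w00 = 0, w01 = -1/2, w10 = 1, w11 = -1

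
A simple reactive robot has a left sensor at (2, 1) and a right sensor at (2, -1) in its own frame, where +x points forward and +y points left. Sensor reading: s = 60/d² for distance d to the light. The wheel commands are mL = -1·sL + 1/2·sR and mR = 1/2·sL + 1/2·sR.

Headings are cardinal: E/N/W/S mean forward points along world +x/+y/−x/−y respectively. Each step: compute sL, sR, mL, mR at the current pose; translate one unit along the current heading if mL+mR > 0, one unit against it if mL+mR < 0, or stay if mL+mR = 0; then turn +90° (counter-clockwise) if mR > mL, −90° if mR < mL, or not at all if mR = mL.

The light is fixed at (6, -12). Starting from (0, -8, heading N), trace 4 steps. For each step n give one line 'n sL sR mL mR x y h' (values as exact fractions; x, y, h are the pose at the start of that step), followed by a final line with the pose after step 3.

0 12/17 60/61 -222/1037 876/1037 0 -8 N
1 3/4 3/5 -9/20 27/40 0 -7 W
2 4/3 60/73 -202/219 236/219 -1 -7 S
3 6/5 30/17 -27/85 126/85 -1 -8 E
final 0 -8 N

n=0: pose=(0,-8,N); sL=12/17, sR=60/61; mL=-222/1037, mR=876/1037; mL+mR=654/1037 → advance +1; mR−mL=18/17 → turn +1·90°
n=1: pose=(0,-7,W); sL=3/4, sR=3/5; mL=-9/20, mR=27/40; mL+mR=9/40 → advance +1; mR−mL=9/8 → turn +1·90°
n=2: pose=(-1,-7,S); sL=4/3, sR=60/73; mL=-202/219, mR=236/219; mL+mR=34/219 → advance +1; mR−mL=2 → turn +1·90°
n=3: pose=(-1,-8,E); sL=6/5, sR=30/17; mL=-27/85, mR=126/85; mL+mR=99/85 → advance +1; mR−mL=9/5 → turn +1·90°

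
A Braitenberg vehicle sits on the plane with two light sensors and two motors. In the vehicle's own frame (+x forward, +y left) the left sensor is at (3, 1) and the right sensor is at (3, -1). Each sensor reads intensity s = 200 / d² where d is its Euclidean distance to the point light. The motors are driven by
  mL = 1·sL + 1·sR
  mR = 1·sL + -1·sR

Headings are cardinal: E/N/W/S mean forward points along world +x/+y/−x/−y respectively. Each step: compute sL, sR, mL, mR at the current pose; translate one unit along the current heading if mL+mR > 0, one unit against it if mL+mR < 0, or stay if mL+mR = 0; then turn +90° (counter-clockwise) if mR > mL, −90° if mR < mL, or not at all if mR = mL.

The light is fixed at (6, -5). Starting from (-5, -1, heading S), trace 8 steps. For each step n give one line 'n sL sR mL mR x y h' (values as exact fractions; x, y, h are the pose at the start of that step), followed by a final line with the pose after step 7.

0 200/101 40/29 9840/2929 1760/2929 -5 -1 S
1 1 50/53 103/53 3/53 -5 -2 W
2 40/41 200/157 14480/6437 -1920/6437 -6 -2 N
3 100/53 20/9 1960/477 -160/477 -6 -1 E
4 200/101 40/29 9840/2929 1760/2929 -5 -1 S
5 1 50/53 103/53 3/53 -5 -2 W
6 40/41 200/157 14480/6437 -1920/6437 -6 -2 N
7 100/53 20/9 1960/477 -160/477 -6 -1 E
final -5 -1 S

n=0: pose=(-5,-1,S); sL=200/101, sR=40/29; mL=9840/2929, mR=1760/2929; mL+mR=400/101 → advance +1; mR−mL=-80/29 → turn -1·90°
n=1: pose=(-5,-2,W); sL=1, sR=50/53; mL=103/53, mR=3/53; mL+mR=2 → advance +1; mR−mL=-100/53 → turn -1·90°
n=2: pose=(-6,-2,N); sL=40/41, sR=200/157; mL=14480/6437, mR=-1920/6437; mL+mR=80/41 → advance +1; mR−mL=-400/157 → turn -1·90°
n=3: pose=(-6,-1,E); sL=100/53, sR=20/9; mL=1960/477, mR=-160/477; mL+mR=200/53 → advance +1; mR−mL=-40/9 → turn -1·90°
n=4: pose=(-5,-1,S); sL=200/101, sR=40/29; mL=9840/2929, mR=1760/2929; mL+mR=400/101 → advance +1; mR−mL=-80/29 → turn -1·90°
n=5: pose=(-5,-2,W); sL=1, sR=50/53; mL=103/53, mR=3/53; mL+mR=2 → advance +1; mR−mL=-100/53 → turn -1·90°
n=6: pose=(-6,-2,N); sL=40/41, sR=200/157; mL=14480/6437, mR=-1920/6437; mL+mR=80/41 → advance +1; mR−mL=-400/157 → turn -1·90°
n=7: pose=(-6,-1,E); sL=100/53, sR=20/9; mL=1960/477, mR=-160/477; mL+mR=200/53 → advance +1; mR−mL=-40/9 → turn -1·90°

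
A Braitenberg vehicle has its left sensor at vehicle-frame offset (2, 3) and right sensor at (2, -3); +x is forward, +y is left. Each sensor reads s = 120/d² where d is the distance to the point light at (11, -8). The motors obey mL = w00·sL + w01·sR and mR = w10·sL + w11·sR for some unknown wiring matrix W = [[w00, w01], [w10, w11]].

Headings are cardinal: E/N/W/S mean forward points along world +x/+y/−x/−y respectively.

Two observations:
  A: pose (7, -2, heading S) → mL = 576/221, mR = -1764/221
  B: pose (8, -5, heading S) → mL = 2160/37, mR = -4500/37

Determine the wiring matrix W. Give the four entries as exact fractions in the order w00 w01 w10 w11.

1/2 -1/2 -1 -1/2

obs A: pose=(7,-2,S) → sL=120/17, sR=24/13, mL=576/221, mR=-1764/221
obs B: pose=(8,-5,S) → sL=120, sR=120/37, mL=2160/37, mR=-4500/37
sensor matrix S = [[120/17, 24/13], [120, 120/37]]; det S = -1624320/8177
solve [mL_A; mL_B] = S·[w00; w01] and [mR_A; mR_B] = S·[w10; w11]:
  w00 = 1/2, w01 = -1/2, w10 = -1, w11 = -1/2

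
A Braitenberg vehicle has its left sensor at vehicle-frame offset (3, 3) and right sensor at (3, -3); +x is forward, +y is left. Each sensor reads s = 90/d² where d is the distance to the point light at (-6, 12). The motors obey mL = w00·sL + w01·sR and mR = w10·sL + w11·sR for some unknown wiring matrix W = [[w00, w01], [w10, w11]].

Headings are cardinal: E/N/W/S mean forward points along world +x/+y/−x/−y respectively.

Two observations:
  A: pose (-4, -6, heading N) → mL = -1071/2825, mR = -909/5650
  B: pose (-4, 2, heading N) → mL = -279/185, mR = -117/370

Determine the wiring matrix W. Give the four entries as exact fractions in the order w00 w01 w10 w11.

-1/2 -1/2 1/2 -1

obs A: pose=(-4,-6,N) → sL=45/113, sR=9/25, mL=-1071/2825, mR=-909/5650
obs B: pose=(-4,2,N) → sL=9/5, sR=45/37, mL=-279/185, mR=-117/370
sensor matrix S = [[45/113, 9/25], [9/5, 45/37]]; det S = -85536/522625
solve [mL_A; mL_B] = S·[w00; w01] and [mR_A; mR_B] = S·[w10; w11]:
  w00 = -1/2, w01 = -1/2, w10 = 1/2, w11 = -1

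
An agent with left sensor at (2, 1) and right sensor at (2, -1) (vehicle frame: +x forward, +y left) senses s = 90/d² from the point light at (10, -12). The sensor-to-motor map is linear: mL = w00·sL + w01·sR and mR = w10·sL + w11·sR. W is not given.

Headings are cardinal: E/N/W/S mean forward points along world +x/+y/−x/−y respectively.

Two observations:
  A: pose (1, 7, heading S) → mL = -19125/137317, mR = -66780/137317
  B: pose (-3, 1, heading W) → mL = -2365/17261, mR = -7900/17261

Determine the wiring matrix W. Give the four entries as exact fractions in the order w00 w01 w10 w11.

obs A: pose=(1,7,S) → sL=90/353, sR=90/389, mL=-19125/137317, mR=-66780/137317
obs B: pose=(-3,1,W) → sL=10/41, sR=90/421, mL=-2365/17261, mR=-7900/17261
sensor matrix S = [[90/353, 90/389], [10/41, 90/421]]; det S = -4564800/2370228737
solve [mL_A; mL_B] = S·[w00; w01] and [mR_A; mR_B] = S·[w10; w11]:
  w00 = -1, w01 = 1/2, w10 = -1, w11 = -1

-1 1/2 -1 -1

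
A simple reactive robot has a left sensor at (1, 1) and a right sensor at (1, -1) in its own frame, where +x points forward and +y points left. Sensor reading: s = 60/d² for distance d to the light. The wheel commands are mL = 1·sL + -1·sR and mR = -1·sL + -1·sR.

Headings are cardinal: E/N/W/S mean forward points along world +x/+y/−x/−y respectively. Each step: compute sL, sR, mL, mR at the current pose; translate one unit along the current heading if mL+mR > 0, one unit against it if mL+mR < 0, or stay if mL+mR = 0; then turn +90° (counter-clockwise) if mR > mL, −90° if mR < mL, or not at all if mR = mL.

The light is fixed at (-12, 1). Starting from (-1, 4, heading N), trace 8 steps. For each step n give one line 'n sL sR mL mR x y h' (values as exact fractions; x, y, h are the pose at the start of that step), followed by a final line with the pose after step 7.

n=0: pose=(-1,4,N); sL=15/29, sR=3/8; mL=33/232, mR=-207/232; mL+mR=-3/4 → advance -1; mR−mL=-30/29 → turn -1·90°
n=1: pose=(-1,3,E); sL=20/51, sR=12/29; mL=-32/1479, mR=-1192/1479; mL+mR=-24/29 → advance -1; mR−mL=-40/51 → turn -1·90°
n=2: pose=(-2,3,S); sL=30/61, sR=30/41; mL=-600/2501, mR=-3060/2501; mL+mR=-60/41 → advance -1; mR−mL=-60/61 → turn -1·90°
n=3: pose=(-2,4,W); sL=12/17, sR=60/97; mL=144/1649, mR=-2184/1649; mL+mR=-120/97 → advance -1; mR−mL=-24/17 → turn -1·90°
n=4: pose=(-1,4,N); sL=15/29, sR=3/8; mL=33/232, mR=-207/232; mL+mR=-3/4 → advance -1; mR−mL=-30/29 → turn -1·90°
n=5: pose=(-1,3,E); sL=20/51, sR=12/29; mL=-32/1479, mR=-1192/1479; mL+mR=-24/29 → advance -1; mR−mL=-40/51 → turn -1·90°
n=6: pose=(-2,3,S); sL=30/61, sR=30/41; mL=-600/2501, mR=-3060/2501; mL+mR=-60/41 → advance -1; mR−mL=-60/61 → turn -1·90°
n=7: pose=(-2,4,W); sL=12/17, sR=60/97; mL=144/1649, mR=-2184/1649; mL+mR=-120/97 → advance -1; mR−mL=-24/17 → turn -1·90°

0 15/29 3/8 33/232 -207/232 -1 4 N
1 20/51 12/29 -32/1479 -1192/1479 -1 3 E
2 30/61 30/41 -600/2501 -3060/2501 -2 3 S
3 12/17 60/97 144/1649 -2184/1649 -2 4 W
4 15/29 3/8 33/232 -207/232 -1 4 N
5 20/51 12/29 -32/1479 -1192/1479 -1 3 E
6 30/61 30/41 -600/2501 -3060/2501 -2 3 S
7 12/17 60/97 144/1649 -2184/1649 -2 4 W
final -1 4 N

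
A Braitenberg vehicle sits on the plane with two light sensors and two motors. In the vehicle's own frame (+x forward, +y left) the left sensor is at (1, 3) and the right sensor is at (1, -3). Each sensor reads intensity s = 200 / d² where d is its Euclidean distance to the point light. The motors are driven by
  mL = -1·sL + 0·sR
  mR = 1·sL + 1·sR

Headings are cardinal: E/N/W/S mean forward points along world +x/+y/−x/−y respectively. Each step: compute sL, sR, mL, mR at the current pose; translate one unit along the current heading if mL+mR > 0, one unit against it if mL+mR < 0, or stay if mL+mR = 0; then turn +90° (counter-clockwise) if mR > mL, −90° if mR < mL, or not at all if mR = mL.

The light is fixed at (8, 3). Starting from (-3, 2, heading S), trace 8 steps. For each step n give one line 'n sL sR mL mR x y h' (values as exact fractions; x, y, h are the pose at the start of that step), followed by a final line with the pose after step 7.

n=0: pose=(-3,2,S); sL=50/17, sR=1; mL=-50/17, mR=67/17; mL+mR=1 → advance +1; mR−mL=117/17 → turn +1·90°
n=1: pose=(-3,1,E); sL=200/101, sR=8/5; mL=-200/101, mR=1808/505; mL+mR=8/5 → advance +1; mR−mL=2808/505 → turn +1·90°
n=2: pose=(-2,1,N); sL=20/17, sR=4; mL=-20/17, mR=88/17; mL+mR=4 → advance +1; mR−mL=108/17 → turn +1·90°
n=3: pose=(-2,2,W); sL=200/137, sR=8/5; mL=-200/137, mR=2096/685; mL+mR=8/5 → advance +1; mR−mL=3096/685 → turn +1·90°
n=4: pose=(-3,2,S); sL=50/17, sR=1; mL=-50/17, mR=67/17; mL+mR=1 → advance +1; mR−mL=117/17 → turn +1·90°
n=5: pose=(-3,1,E); sL=200/101, sR=8/5; mL=-200/101, mR=1808/505; mL+mR=8/5 → advance +1; mR−mL=2808/505 → turn +1·90°
n=6: pose=(-2,1,N); sL=20/17, sR=4; mL=-20/17, mR=88/17; mL+mR=4 → advance +1; mR−mL=108/17 → turn +1·90°
n=7: pose=(-2,2,W); sL=200/137, sR=8/5; mL=-200/137, mR=2096/685; mL+mR=8/5 → advance +1; mR−mL=3096/685 → turn +1·90°

0 50/17 1 -50/17 67/17 -3 2 S
1 200/101 8/5 -200/101 1808/505 -3 1 E
2 20/17 4 -20/17 88/17 -2 1 N
3 200/137 8/5 -200/137 2096/685 -2 2 W
4 50/17 1 -50/17 67/17 -3 2 S
5 200/101 8/5 -200/101 1808/505 -3 1 E
6 20/17 4 -20/17 88/17 -2 1 N
7 200/137 8/5 -200/137 2096/685 -2 2 W
final -3 2 S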